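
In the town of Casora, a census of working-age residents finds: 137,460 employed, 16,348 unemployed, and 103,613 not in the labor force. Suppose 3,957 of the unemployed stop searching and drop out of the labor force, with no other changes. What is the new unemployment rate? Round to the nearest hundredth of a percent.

Initially, labor force = 137,460 + 16,348 = 153,808, so u = 16,348/153,808 = 10.63%.
After the change, unemployed and labor force both fall by 3,957 → E = 137,460, U = 12,391, labor force = 149,851.
New unemployment rate = 12,391 / 149,851 = 8.27%.

New unemployment rate ≈ 8.27%.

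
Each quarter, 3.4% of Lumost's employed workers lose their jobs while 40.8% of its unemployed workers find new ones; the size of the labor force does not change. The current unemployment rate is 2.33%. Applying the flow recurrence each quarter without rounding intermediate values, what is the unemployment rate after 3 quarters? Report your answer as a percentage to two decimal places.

Unemployment rate after three quarters ≈ 6.76%.

With a fixed labor force, u_{t+1} = u_t + s·(1−u_t) − f·u_t = u_t·(1−s−f) + s.
Here 1−s−f = 0.558 and s = 0.034.
u_1 = 0.023300 × 0.558 + 0.034 = 0.047001.
u_2 = 0.047001 × 0.558 + 0.034 = 0.060227.
u_3 = 0.060227 × 0.558 + 0.034 = 0.067607.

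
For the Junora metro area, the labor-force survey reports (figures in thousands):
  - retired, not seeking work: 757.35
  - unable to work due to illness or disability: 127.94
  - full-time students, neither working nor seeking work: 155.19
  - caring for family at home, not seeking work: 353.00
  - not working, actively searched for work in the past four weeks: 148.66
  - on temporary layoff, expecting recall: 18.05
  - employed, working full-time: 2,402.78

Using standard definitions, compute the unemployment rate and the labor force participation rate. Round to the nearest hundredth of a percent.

Employed = 2,402.78 thousand.
Unemployed = 148.66 + 18.05 = 166.71 thousand (jobless and actively searching, or on temporary layoff).
Labor force = 2,402.78 + 166.71 = 2,569.49 thousand.
Not in labor force = 757.35 + 127.94 + 155.19 + 353.00 = 1,393.48 thousand (those not working and not actively searching are outside the labor force).
Civilian working-age population = 2,569.49 + 1,393.48 = 3,962.97 thousand.
Unemployment rate = 166.71 / 2,569.49 = 6.49%.
Labor force participation rate = 2,569.49 / 3,962.97 = 64.84%.

Unemployment rate ≈ 6.49%; labor force participation rate ≈ 64.84%.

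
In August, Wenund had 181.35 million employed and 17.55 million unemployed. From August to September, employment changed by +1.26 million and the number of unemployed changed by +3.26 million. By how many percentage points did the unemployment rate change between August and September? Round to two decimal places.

August: labor force = 181.35 + 17.55 = 198.90; u = 17.55/198.90 = 8.82%.
September: labor force = 182.61 + 20.81 = 203.42; u = 20.81/203.42 = 10.23%.
Change = 10.23% − 8.82% = +1.41 pp.

The unemployment rate changed by +1.41 percentage points.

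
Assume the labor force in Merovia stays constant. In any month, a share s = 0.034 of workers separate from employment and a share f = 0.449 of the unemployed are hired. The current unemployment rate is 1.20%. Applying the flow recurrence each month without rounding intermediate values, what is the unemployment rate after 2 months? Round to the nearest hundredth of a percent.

Unemployment rate after two months ≈ 5.48%.

With a fixed labor force, u_{t+1} = u_t + s·(1−u_t) − f·u_t = u_t·(1−s−f) + s.
Here 1−s−f = 0.517 and s = 0.034.
u_1 = 0.012000 × 0.517 + 0.034 = 0.040204.
u_2 = 0.040204 × 0.517 + 0.034 = 0.054785.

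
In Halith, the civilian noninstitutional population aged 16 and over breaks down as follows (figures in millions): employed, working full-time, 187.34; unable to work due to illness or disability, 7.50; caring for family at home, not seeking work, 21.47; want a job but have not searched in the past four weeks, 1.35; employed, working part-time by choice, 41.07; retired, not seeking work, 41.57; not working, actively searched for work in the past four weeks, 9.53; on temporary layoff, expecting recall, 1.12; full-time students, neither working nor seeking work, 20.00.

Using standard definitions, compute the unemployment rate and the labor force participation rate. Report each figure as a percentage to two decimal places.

Employed = 187.34 + 41.07 = 228.41 million.
Unemployed = 9.53 + 1.12 = 10.65 million (jobless and actively searching, or on temporary layoff).
Labor force = 228.41 + 10.65 = 239.06 million.
Not in labor force = 7.50 + 21.47 + 1.35 + 41.57 + 20.00 = 91.89 million (those not working and not actively searching are outside the labor force — including those who want a job but have given up searching).
Civilian working-age population = 239.06 + 91.89 = 330.95 million.
Unemployment rate = 10.65 / 239.06 = 4.45%.
Labor force participation rate = 239.06 / 330.95 = 72.23%.

Unemployment rate ≈ 4.45%; labor force participation rate ≈ 72.23%.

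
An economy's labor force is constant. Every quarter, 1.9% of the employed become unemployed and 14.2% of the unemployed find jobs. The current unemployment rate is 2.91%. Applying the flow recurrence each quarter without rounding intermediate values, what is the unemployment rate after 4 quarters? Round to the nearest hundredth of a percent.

Unemployment rate after four quarters ≈ 7.40%.

With a fixed labor force, u_{t+1} = u_t + s·(1−u_t) − f·u_t = u_t·(1−s−f) + s.
Here 1−s−f = 0.839 and s = 0.019.
u_1 = 0.029100 × 0.839 + 0.019 = 0.043415.
u_2 = 0.043415 × 0.839 + 0.019 = 0.055425.
u_3 = 0.055425 × 0.839 + 0.019 = 0.065502.
u_4 = 0.065502 × 0.839 + 0.019 = 0.073956.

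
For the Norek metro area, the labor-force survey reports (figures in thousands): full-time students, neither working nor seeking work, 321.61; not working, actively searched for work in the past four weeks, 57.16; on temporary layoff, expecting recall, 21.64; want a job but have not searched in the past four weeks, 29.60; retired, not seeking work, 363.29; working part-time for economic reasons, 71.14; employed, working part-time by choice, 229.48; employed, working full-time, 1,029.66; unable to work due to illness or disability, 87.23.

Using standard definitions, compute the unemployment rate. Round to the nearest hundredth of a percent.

Unemployment rate ≈ 5.59%.

Employed = 71.14 + 229.48 + 1,029.66 = 1,330.28 thousand (anyone who worked, including part-time for economic reasons, counts as employed).
Unemployed = 57.16 + 21.64 = 78.80 thousand (jobless and actively searching, or on temporary layoff).
Labor force = 1,330.28 + 78.80 = 1,409.08 thousand.
Unemployment rate = 78.80 / 1,409.08 = 5.59%.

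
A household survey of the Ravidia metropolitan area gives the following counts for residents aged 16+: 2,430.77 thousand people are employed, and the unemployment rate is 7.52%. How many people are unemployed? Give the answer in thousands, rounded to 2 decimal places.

Let U be the number unemployed. The labor force is E + U, and U/(E+U) = 0.0752.
So U = 0.0752 × 2,430.77 / (1 − 0.0752) = 182.7939 / 0.9248 ≈ 197.66 thousand.

About 197.66 thousand are unemployed.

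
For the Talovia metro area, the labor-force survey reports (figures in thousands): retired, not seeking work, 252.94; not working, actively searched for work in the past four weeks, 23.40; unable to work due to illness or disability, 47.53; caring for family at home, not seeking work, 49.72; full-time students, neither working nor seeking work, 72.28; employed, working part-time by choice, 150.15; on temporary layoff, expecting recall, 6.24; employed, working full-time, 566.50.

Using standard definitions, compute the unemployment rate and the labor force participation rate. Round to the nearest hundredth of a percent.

Employed = 150.15 + 566.50 = 716.65 thousand.
Unemployed = 23.40 + 6.24 = 29.64 thousand (jobless and actively searching, or on temporary layoff).
Labor force = 716.65 + 29.64 = 746.29 thousand.
Not in labor force = 252.94 + 47.53 + 49.72 + 72.28 = 422.47 thousand (those not working and not actively searching are outside the labor force).
Civilian working-age population = 746.29 + 422.47 = 1,168.76 thousand.
Unemployment rate = 29.64 / 746.29 = 3.97%.
Labor force participation rate = 746.29 / 1,168.76 = 63.85%.

Unemployment rate ≈ 3.97%; labor force participation rate ≈ 63.85%.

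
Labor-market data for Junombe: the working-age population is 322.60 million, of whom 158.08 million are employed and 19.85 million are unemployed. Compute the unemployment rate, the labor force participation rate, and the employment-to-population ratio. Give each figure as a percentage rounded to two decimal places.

Unemployment rate ≈ 11.16%; labor force participation rate ≈ 55.15%; employment-population ratio ≈ 49.00%.

Labor force = employed + unemployed = 158.08 + 19.85 = 177.93 million.
Unemployment rate = 19.85 / 177.93 = 11.16%.
Labor force participation rate = 177.93 / 322.60 = 55.15%.
Employment-population ratio = 158.08 / 322.60 = 49.00%.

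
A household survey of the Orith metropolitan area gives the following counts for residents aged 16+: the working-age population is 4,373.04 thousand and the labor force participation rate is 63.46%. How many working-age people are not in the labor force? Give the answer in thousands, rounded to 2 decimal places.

About 1,597.91 thousand are not in the labor force.

Share not in the labor force = 1 − 0.6346 = 0.3654.
Not in labor force = 0.3654 × 4,373.04 ≈ 1,597.91 thousand.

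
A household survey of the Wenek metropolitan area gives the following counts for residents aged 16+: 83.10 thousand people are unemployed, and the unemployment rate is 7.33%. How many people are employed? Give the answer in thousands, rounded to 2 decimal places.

Labor force = U / u = 83.10 / 0.0733 ≈ 1,133.70 thousand.
Employed = labor force − unemployed = 1,133.70 − 83.10 = 1,050.60 thousand.

About 1,050.60 thousand are employed.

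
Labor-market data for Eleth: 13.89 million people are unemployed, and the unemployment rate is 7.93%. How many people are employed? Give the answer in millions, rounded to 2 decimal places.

Labor force = U / u = 13.89 / 0.0793 ≈ 175.16 million.
Employed = labor force − unemployed = 175.16 − 13.89 = 161.27 million.

About 161.27 million are employed.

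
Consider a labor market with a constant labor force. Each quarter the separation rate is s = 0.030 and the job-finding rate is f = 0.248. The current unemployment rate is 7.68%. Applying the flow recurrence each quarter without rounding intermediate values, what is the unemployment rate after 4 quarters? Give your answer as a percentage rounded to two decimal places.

With a fixed labor force, u_{t+1} = u_t + s·(1−u_t) − f·u_t = u_t·(1−s−f) + s.
Here 1−s−f = 0.722 and s = 0.030.
u_1 = 0.076800 × 0.722 + 0.030 = 0.085450.
u_2 = 0.085450 × 0.722 + 0.030 = 0.091695.
u_3 = 0.091695 × 0.722 + 0.030 = 0.096204.
u_4 = 0.096204 × 0.722 + 0.030 = 0.099459.

Unemployment rate after four quarters ≈ 9.95%.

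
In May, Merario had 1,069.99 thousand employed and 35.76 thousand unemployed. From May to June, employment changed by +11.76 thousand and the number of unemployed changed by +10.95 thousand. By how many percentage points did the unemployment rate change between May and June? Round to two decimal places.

The unemployment rate changed by +0.91 percentage points.

May: labor force = 1,069.99 + 35.76 = 1,105.75; u = 35.76/1,105.75 = 3.23%.
June: labor force = 1,081.75 + 46.71 = 1,128.46; u = 46.71/1,128.46 = 4.14%.
Change = 4.14% − 3.23% = +0.91 pp.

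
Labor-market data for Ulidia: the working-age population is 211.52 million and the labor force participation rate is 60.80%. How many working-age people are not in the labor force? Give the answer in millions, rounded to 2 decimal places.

About 82.92 million are not in the labor force.

Share not in the labor force = 1 − 0.6080 = 0.3920.
Not in labor force = 0.3920 × 211.52 ≈ 82.92 million.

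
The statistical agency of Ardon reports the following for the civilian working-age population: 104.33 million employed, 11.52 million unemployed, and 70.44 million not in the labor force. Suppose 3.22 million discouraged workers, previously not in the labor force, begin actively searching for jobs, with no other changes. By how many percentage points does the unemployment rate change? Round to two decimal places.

Initially, labor force = 104.33 + 11.52 = 115.85 million, so u = 11.52/115.85 = 9.94%.
After the change, unemployed and labor force both rise by 3.22 → E = 104.33, U = 14.74, labor force = 119.07 million.
New unemployment rate = 14.74 / 119.07 = 12.38%.
Change = 12.38% − 9.94% = +2.44 percentage points.

The unemployment rate changes by +2.44 percentage points.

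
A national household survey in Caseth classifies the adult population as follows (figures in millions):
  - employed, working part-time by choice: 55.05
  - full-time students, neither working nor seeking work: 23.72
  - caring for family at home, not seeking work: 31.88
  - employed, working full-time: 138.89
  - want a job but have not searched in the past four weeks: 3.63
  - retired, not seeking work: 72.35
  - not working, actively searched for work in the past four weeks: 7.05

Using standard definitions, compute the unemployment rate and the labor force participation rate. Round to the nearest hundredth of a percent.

Employed = 55.05 + 138.89 = 193.94 million.
Unemployed = 7.05 million.
Labor force = 193.94 + 7.05 = 200.99 million.
Not in labor force = 23.72 + 31.88 + 3.63 + 72.35 = 131.58 million (those not working and not actively searching are outside the labor force — including those who want a job but have given up searching).
Civilian working-age population = 200.99 + 131.58 = 332.57 million.
Unemployment rate = 7.05 / 200.99 = 3.51%.
Labor force participation rate = 200.99 / 332.57 = 60.44%.

Unemployment rate ≈ 3.51%; labor force participation rate ≈ 60.44%.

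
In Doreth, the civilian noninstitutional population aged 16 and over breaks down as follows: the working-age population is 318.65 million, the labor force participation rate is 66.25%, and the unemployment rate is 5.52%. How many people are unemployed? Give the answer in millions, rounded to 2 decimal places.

About 11.65 million are unemployed.

Labor force = 0.6625 × 318.65 = 211.11 million.
Unemployed = 0.0552 × 211.11 ≈ 11.65 million.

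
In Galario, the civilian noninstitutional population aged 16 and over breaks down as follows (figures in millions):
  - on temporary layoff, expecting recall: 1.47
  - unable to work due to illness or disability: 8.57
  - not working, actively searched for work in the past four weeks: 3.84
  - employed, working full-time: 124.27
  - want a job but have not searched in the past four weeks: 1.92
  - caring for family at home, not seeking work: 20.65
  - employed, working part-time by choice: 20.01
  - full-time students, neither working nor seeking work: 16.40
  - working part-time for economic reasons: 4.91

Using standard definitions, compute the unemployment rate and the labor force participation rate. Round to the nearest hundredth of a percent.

Employed = 124.27 + 20.01 + 4.91 = 149.19 million (anyone who worked, including part-time for economic reasons, counts as employed).
Unemployed = 1.47 + 3.84 = 5.31 million (jobless and actively searching, or on temporary layoff).
Labor force = 149.19 + 5.31 = 154.50 million.
Not in labor force = 8.57 + 1.92 + 20.65 + 16.40 = 47.54 million (those not working and not actively searching are outside the labor force — including those who want a job but have given up searching).
Civilian working-age population = 154.50 + 47.54 = 202.04 million.
Unemployment rate = 5.31 / 154.50 = 3.44%.
Labor force participation rate = 154.50 / 202.04 = 76.47%.

Unemployment rate ≈ 3.44%; labor force participation rate ≈ 76.47%.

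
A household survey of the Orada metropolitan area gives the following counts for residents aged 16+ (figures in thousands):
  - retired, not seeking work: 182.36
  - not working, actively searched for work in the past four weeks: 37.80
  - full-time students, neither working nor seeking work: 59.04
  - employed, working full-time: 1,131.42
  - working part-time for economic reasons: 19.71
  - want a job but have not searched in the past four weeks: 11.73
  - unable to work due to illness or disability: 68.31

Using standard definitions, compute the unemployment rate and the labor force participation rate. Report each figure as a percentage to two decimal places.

Unemployment rate ≈ 3.18%; labor force participation rate ≈ 78.72%.

Employed = 1,131.42 + 19.71 = 1,151.13 thousand (anyone who worked, including part-time for economic reasons, counts as employed).
Unemployed = 37.80 thousand.
Labor force = 1,151.13 + 37.80 = 1,188.93 thousand.
Not in labor force = 182.36 + 59.04 + 11.73 + 68.31 = 321.44 thousand (those not working and not actively searching are outside the labor force — including those who want a job but have given up searching).
Civilian working-age population = 1,188.93 + 321.44 = 1,510.37 thousand.
Unemployment rate = 37.80 / 1,188.93 = 3.18%.
Labor force participation rate = 1,188.93 / 1,510.37 = 78.72%.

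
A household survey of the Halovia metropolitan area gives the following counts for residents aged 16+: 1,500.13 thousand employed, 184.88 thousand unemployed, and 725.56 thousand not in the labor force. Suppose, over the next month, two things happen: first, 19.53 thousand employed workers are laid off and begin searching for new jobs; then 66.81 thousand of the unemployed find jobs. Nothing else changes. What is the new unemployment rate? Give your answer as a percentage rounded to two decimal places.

Initially, labor force = 1,500.13 + 184.88 = 1,685.01 thousand, so u = 184.88/1,685.01 = 10.97%.
After the first change, employed falls and unemployed rises by 19.53; labor force unchanged → E = 1,480.60, U = 204.41, labor force = 1,685.01 thousand.
After the second change, unemployed falls and employed rises by 66.81; labor force unchanged → E = 1,547.41, U = 137.60, labor force = 1,685.01 thousand.
New unemployment rate = 137.60 / 1,685.01 = 8.17%.

New unemployment rate ≈ 8.17%.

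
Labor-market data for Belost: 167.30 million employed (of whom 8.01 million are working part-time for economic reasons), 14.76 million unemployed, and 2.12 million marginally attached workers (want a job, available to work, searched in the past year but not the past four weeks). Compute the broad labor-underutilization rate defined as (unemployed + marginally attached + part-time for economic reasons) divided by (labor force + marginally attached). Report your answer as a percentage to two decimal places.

Labor force = 167.30 + 14.76 = 182.06 million.
Numerator = 14.76 + 2.12 + 8.01 = 24.89 million.
Denominator = 182.06 + 2.12 = 184.18 million.
Broad rate = 24.89 / 184.18 = 13.51%.

Broad underutilization rate ≈ 13.51%.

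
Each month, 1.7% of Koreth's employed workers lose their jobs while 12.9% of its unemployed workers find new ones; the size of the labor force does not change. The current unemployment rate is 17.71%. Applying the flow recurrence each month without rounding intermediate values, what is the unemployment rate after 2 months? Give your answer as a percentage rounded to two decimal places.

With a fixed labor force, u_{t+1} = u_t + s·(1−u_t) − f·u_t = u_t·(1−s−f) + s.
Here 1−s−f = 0.854 and s = 0.017.
u_1 = 0.177100 × 0.854 + 0.017 = 0.168243.
u_2 = 0.168243 × 0.854 + 0.017 = 0.160680.

Unemployment rate after two months ≈ 16.07%.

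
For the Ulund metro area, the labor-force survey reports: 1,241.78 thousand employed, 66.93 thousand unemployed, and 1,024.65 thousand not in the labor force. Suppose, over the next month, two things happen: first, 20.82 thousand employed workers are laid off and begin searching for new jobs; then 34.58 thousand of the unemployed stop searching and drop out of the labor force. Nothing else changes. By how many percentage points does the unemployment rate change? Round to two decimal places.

Initially, labor force = 1,241.78 + 66.93 = 1,308.71 thousand, so u = 66.93/1,308.71 = 5.11%.
After the first change, employed falls and unemployed rises by 20.82; labor force unchanged → E = 1,220.96, U = 87.75, labor force = 1,308.71 thousand.
After the second change, unemployed and labor force both fall by 34.58 → E = 1,220.96, U = 53.17, labor force = 1,274.13 thousand.
New unemployment rate = 53.17 / 1,274.13 = 4.17%.
Change = 4.17% − 5.11% = −0.94 percentage points.

The unemployment rate changes by −0.94 percentage points.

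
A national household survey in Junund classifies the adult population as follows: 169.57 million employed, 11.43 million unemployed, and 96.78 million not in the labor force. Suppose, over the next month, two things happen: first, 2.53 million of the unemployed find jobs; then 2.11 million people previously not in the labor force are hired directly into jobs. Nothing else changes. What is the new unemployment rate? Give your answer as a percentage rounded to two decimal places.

New unemployment rate ≈ 4.86%.

Initially, labor force = 169.57 + 11.43 = 181.00 million, so u = 11.43/181.00 = 6.31%.
After the first change, unemployed falls and employed rises by 2.53; labor force unchanged → E = 172.10, U = 8.90, labor force = 181.00 million.
After the second change, employed and labor force both rise by 2.11; unemployed unchanged → E = 174.21, U = 8.90, labor force = 183.11 million.
New unemployment rate = 8.90 / 183.11 = 4.86%.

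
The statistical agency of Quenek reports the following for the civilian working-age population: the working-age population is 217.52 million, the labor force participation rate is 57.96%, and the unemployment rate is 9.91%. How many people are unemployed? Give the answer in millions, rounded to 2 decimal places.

Labor force = 0.5796 × 217.52 = 126.07 million.
Unemployed = 0.0991 × 126.07 ≈ 12.49 million.

About 12.49 million are unemployed.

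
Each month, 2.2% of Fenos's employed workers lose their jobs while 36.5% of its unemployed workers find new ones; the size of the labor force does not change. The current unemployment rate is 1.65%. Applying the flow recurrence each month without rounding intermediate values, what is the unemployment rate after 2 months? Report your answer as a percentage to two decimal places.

Unemployment rate after two months ≈ 4.17%.

With a fixed labor force, u_{t+1} = u_t + s·(1−u_t) − f·u_t = u_t·(1−s−f) + s.
Here 1−s−f = 0.613 and s = 0.022.
u_1 = 0.016500 × 0.613 + 0.022 = 0.032114.
u_2 = 0.032114 × 0.613 + 0.022 = 0.041686.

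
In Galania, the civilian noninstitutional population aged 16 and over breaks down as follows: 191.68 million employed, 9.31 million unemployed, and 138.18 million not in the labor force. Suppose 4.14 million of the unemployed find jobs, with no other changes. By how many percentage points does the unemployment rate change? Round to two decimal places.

Initially, labor force = 191.68 + 9.31 = 200.99 million, so u = 9.31/200.99 = 4.63%.
After the change, unemployed falls and employed rises by 4.14; labor force unchanged → E = 195.82, U = 5.17, labor force = 200.99 million.
New unemployment rate = 5.17 / 200.99 = 2.57%.
Change = 2.57% − 4.63% = −2.06 percentage points.

The unemployment rate changes by −2.06 percentage points.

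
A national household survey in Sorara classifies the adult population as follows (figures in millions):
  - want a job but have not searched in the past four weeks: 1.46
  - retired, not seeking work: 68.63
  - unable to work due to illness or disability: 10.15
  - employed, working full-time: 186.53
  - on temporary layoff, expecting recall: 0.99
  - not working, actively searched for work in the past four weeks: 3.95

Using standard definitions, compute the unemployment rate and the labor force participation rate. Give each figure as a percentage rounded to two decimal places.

Unemployment rate ≈ 2.58%; labor force participation rate ≈ 70.47%.

Employed = 186.53 million.
Unemployed = 0.99 + 3.95 = 4.94 million (jobless and actively searching, or on temporary layoff).
Labor force = 186.53 + 4.94 = 191.47 million.
Not in labor force = 1.46 + 68.63 + 10.15 = 80.24 million (those not working and not actively searching are outside the labor force — including those who want a job but have given up searching).
Civilian working-age population = 191.47 + 80.24 = 271.71 million.
Unemployment rate = 4.94 / 191.47 = 2.58%.
Labor force participation rate = 191.47 / 271.71 = 70.47%.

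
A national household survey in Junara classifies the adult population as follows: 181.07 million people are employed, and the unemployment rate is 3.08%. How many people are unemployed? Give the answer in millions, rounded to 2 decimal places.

Let U be the number unemployed. The labor force is E + U, and U/(E+U) = 0.0308.
So U = 0.0308 × 181.07 / (1 − 0.0308) = 5.5770 / 0.9692 ≈ 5.75 million.

About 5.75 million are unemployed.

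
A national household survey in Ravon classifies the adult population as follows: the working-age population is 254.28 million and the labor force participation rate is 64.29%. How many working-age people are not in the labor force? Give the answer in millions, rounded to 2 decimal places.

Share not in the labor force = 1 − 0.6429 = 0.3571.
Not in labor force = 0.3571 × 254.28 ≈ 90.80 million.

About 90.80 million are not in the labor force.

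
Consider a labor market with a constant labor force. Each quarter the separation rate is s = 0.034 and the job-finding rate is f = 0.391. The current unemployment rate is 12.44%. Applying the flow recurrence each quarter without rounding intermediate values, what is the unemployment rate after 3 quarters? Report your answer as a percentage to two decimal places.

Unemployment rate after three quarters ≈ 8.84%.

With a fixed labor force, u_{t+1} = u_t + s·(1−u_t) − f·u_t = u_t·(1−s−f) + s.
Here 1−s−f = 0.575 and s = 0.034.
u_1 = 0.124400 × 0.575 + 0.034 = 0.105530.
u_2 = 0.105530 × 0.575 + 0.034 = 0.094680.
u_3 = 0.094680 × 0.575 + 0.034 = 0.088441.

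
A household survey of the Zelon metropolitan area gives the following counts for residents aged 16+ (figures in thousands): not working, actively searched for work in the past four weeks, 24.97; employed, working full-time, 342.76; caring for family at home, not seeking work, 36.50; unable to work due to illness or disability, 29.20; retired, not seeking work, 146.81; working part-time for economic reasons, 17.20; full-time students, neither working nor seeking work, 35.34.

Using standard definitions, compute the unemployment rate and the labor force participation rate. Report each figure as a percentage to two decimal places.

Unemployment rate ≈ 6.49%; labor force participation rate ≈ 60.83%.

Employed = 342.76 + 17.20 = 359.96 thousand (anyone who worked, including part-time for economic reasons, counts as employed).
Unemployed = 24.97 thousand.
Labor force = 359.96 + 24.97 = 384.93 thousand.
Not in labor force = 36.50 + 29.20 + 146.81 + 35.34 = 247.85 thousand (those not working and not actively searching are outside the labor force).
Civilian working-age population = 384.93 + 247.85 = 632.78 thousand.
Unemployment rate = 24.97 / 384.93 = 6.49%.
Labor force participation rate = 384.93 / 632.78 = 60.83%.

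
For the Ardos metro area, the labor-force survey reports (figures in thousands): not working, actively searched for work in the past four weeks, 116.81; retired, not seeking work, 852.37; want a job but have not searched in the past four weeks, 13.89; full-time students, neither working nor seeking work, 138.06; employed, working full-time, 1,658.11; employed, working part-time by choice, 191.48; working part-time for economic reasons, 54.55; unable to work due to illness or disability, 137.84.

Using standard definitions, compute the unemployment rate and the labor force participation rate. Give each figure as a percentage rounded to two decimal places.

Unemployment rate ≈ 5.78%; labor force participation rate ≈ 63.89%.

Employed = 1,658.11 + 191.48 + 54.55 = 1,904.14 thousand (anyone who worked, including part-time for economic reasons, counts as employed).
Unemployed = 116.81 thousand.
Labor force = 1,904.14 + 116.81 = 2,020.95 thousand.
Not in labor force = 852.37 + 13.89 + 138.06 + 137.84 = 1,142.16 thousand (those not working and not actively searching are outside the labor force — including those who want a job but have given up searching).
Civilian working-age population = 2,020.95 + 1,142.16 = 3,163.11 thousand.
Unemployment rate = 116.81 / 2,020.95 = 5.78%.
Labor force participation rate = 2,020.95 / 3,163.11 = 63.89%.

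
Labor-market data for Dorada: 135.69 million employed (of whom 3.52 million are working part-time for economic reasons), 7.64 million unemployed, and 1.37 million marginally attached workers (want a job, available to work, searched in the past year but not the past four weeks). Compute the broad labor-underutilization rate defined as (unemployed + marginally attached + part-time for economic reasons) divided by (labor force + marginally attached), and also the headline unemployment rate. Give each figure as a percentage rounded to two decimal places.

Broad underutilization rate ≈ 8.66%; headline unemployment rate ≈ 5.33%.

Labor force = 135.69 + 7.64 = 143.33 million.
Numerator = 7.64 + 1.37 + 3.52 = 12.53 million.
Denominator = 143.33 + 1.37 = 144.70 million.
Broad rate = 12.53 / 144.70 = 8.66%.
Headline unemployment rate = 7.64 / 143.33 = 5.33%.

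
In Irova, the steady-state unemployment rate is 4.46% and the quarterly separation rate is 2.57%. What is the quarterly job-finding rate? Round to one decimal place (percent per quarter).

From u* = s/(s+f): f = s·(1−u)/u.
f = 2.57 × (1 − 0.0446) / 0.0446 = 2.4554 / 0.0446 ≈ 55.1% per quarter.

Job-finding rate ≈ 55.1% per quarter.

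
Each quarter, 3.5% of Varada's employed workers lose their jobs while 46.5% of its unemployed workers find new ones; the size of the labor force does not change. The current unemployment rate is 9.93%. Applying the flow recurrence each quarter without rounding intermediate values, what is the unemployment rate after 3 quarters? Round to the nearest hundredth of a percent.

Unemployment rate after three quarters ≈ 7.37%.

With a fixed labor force, u_{t+1} = u_t + s·(1−u_t) − f·u_t = u_t·(1−s−f) + s.
Here 1−s−f = 0.500 and s = 0.035.
u_1 = 0.099300 × 0.500 + 0.035 = 0.084650.
u_2 = 0.084650 × 0.500 + 0.035 = 0.077325.
u_3 = 0.077325 × 0.500 + 0.035 = 0.073663.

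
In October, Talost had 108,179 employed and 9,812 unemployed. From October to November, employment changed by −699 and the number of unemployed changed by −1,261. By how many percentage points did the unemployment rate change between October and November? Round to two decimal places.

The unemployment rate changed by −0.95 percentage points.

October: labor force = 108,179 + 9,812 = 117,991; u = 9,812/117,991 = 8.32%.
November: labor force = 107,480 + 8,551 = 116,031; u = 8,551/116,031 = 7.37%.
Change = 7.37% − 8.32% = −0.95 pp.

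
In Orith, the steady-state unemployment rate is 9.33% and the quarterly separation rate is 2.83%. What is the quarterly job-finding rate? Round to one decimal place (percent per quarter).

From u* = s/(s+f): f = s·(1−u)/u.
f = 2.83 × (1 − 0.0933) / 0.0933 = 2.5660 / 0.0933 ≈ 27.5% per quarter.

Job-finding rate ≈ 27.5% per quarter.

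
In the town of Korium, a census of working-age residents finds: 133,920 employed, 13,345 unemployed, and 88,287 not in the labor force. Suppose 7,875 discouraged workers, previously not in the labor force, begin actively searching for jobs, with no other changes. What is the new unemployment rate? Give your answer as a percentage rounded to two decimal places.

Initially, labor force = 133,920 + 13,345 = 147,265, so u = 13,345/147,265 = 9.06%.
After the change, unemployed and labor force both rise by 7,875 → E = 133,920, U = 21,220, labor force = 155,140.
New unemployment rate = 21,220 / 155,140 = 13.68%.

New unemployment rate ≈ 13.68%.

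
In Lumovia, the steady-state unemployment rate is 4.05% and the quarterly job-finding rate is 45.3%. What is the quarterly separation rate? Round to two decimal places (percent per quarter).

From u* = s/(s+f): s = u·f/(1−u).
s = 0.0405 × 45.3 / (1 − 0.0405) = 1.8346 / 0.9595 ≈ 1.91% per quarter.

Separation rate ≈ 1.91% per quarter.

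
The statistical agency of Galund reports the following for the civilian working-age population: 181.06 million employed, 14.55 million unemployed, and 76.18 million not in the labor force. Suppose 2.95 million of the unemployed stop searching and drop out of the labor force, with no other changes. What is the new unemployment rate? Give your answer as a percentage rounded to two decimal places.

New unemployment rate ≈ 6.02%.

Initially, labor force = 181.06 + 14.55 = 195.61 million, so u = 14.55/195.61 = 7.44%.
After the change, unemployed and labor force both fall by 2.95 → E = 181.06, U = 11.60, labor force = 192.66 million.
New unemployment rate = 11.60 / 192.66 = 6.02%.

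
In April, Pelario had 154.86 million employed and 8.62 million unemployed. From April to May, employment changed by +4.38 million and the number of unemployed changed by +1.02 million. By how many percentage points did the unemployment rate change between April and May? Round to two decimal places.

April: labor force = 154.86 + 8.62 = 163.48; u = 8.62/163.48 = 5.27%.
May: labor force = 159.24 + 9.64 = 168.88; u = 9.64/168.88 = 5.71%.
Change = 5.71% − 5.27% = +0.44 pp.

The unemployment rate changed by +0.44 percentage points.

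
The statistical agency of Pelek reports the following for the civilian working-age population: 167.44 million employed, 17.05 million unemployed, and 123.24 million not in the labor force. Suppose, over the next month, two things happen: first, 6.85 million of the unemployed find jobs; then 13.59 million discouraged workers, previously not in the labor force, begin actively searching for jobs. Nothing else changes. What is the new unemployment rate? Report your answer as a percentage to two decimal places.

New unemployment rate ≈ 12.01%.

Initially, labor force = 167.44 + 17.05 = 184.49 million, so u = 17.05/184.49 = 9.24%.
After the first change, unemployed falls and employed rises by 6.85; labor force unchanged → E = 174.29, U = 10.20, labor force = 184.49 million.
After the second change, unemployed and labor force both rise by 13.59 → E = 174.29, U = 23.79, labor force = 198.08 million.
New unemployment rate = 23.79 / 198.08 = 12.01%.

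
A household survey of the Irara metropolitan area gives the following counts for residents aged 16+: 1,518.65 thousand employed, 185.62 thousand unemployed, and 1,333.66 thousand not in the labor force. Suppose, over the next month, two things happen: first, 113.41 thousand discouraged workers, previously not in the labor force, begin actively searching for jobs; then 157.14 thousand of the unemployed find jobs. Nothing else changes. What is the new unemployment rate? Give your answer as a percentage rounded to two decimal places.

Initially, labor force = 1,518.65 + 185.62 = 1,704.27 thousand, so u = 185.62/1,704.27 = 10.89%.
After the first change, unemployed and labor force both rise by 113.41 → E = 1,518.65, U = 299.03, labor force = 1,817.68 thousand.
After the second change, unemployed falls and employed rises by 157.14; labor force unchanged → E = 1,675.79, U = 141.89, labor force = 1,817.68 thousand.
New unemployment rate = 141.89 / 1,817.68 = 7.81%.

New unemployment rate ≈ 7.81%.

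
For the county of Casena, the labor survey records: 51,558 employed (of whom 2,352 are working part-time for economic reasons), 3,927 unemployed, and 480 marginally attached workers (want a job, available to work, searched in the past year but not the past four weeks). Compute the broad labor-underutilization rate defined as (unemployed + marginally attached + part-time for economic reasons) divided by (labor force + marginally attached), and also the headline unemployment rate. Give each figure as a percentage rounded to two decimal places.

Broad underutilization rate ≈ 12.08%; headline unemployment rate ≈ 7.08%.

Labor force = 51,558 + 3,927 = 55,485.
Numerator = 3,927 + 480 + 2,352 = 6,759.
Denominator = 55,485 + 480 = 55,965.
Broad rate = 6,759 / 55,965 = 12.08%.
Headline unemployment rate = 3,927 / 55,485 = 7.08%.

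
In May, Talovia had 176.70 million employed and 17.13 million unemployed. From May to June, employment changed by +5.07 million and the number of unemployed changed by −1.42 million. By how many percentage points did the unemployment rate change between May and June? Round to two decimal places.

The unemployment rate changed by −0.88 percentage points.

May: labor force = 176.70 + 17.13 = 193.83; u = 17.13/193.83 = 8.84%.
June: labor force = 181.77 + 15.71 = 197.48; u = 15.71/197.48 = 7.96%.
Change = 7.96% − 8.84% = −0.88 pp.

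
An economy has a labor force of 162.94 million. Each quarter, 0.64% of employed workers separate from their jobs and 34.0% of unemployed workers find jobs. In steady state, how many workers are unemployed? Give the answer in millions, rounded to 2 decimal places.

Steady-state unemployment rate u* = s/(s+f) = 0.64/(0.64+34.0) = 0.018476.
Unemployed = u* × labor force = 0.018476 × 162.94 ≈ 3.01 million.

About 3.01 million are unemployed in steady state.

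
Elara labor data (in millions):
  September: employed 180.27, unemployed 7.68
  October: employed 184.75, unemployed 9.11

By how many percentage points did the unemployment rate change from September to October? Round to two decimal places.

September: labor force = 180.27 + 7.68 = 187.95; u = 7.68/187.95 = 4.09%.
October: labor force = 184.75 + 9.11 = 193.86; u = 9.11/193.86 = 4.70%.
Change = 4.70% − 4.09% = +0.61 pp.

The unemployment rate changed by +0.61 percentage points.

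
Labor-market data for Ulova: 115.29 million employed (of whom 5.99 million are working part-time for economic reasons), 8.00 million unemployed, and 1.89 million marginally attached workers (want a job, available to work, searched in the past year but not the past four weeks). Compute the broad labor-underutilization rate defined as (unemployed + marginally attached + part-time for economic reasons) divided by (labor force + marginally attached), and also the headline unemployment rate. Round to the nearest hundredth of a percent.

Broad underutilization rate ≈ 12.69%; headline unemployment rate ≈ 6.49%.

Labor force = 115.29 + 8.00 = 123.29 million.
Numerator = 8.00 + 1.89 + 5.99 = 15.88 million.
Denominator = 123.29 + 1.89 = 125.18 million.
Broad rate = 15.88 / 125.18 = 12.69%.
Headline unemployment rate = 8.00 / 123.29 = 6.49%.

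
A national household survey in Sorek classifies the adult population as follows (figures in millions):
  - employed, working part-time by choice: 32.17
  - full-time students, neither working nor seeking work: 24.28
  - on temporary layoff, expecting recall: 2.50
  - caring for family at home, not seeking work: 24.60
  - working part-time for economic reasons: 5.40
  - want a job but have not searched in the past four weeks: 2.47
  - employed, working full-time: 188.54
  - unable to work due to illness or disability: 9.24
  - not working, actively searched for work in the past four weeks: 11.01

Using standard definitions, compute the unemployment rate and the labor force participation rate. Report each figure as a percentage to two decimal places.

Employed = 32.17 + 5.40 + 188.54 = 226.11 million (anyone who worked, including part-time for economic reasons, counts as employed).
Unemployed = 2.50 + 11.01 = 13.51 million (jobless and actively searching, or on temporary layoff).
Labor force = 226.11 + 13.51 = 239.62 million.
Not in labor force = 24.28 + 24.60 + 2.47 + 9.24 = 60.59 million (those not working and not actively searching are outside the labor force — including those who want a job but have given up searching).
Civilian working-age population = 239.62 + 60.59 = 300.21 million.
Unemployment rate = 13.51 / 239.62 = 5.64%.
Labor force participation rate = 239.62 / 300.21 = 79.82%.

Unemployment rate ≈ 5.64%; labor force participation rate ≈ 79.82%.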